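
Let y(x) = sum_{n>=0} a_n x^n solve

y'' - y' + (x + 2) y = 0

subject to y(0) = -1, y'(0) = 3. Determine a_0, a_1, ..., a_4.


Ansatz: y(x) = sum_{n>=0} a_n x^n, so y'(x) = sum_{n>=1} n a_n x^(n-1) and y''(x) = sum_{n>=2} n(n-1) a_n x^(n-2).
Substitute into P(x) y'' + Q(x) y' + R(x) y = 0 with P(x) = 1, Q(x) = -1, R(x) = x + 2, and match powers of x.
Initial conditions: a_0 = -1, a_1 = 3.
Setting the coefficient of each power of x to zero and solving order by order (substituting the coefficients already found):
  x^0: 2 a_2 - a_1 + 2 a_0 = 0  ->  2 a_2 = a_1 - 2 a_0 = 5  ->  a_2 = 5/2
  x^1: 6 a_3 - 2 a_2 + 2 a_1 + a_0 = 0  ->  6 a_3 = 2 a_2 - 2 a_1 - a_0 = 0  ->  a_3 = 0
  x^2: 12 a_4 - 3 a_3 + 2 a_2 + a_1 = 0  ->  12 a_4 = 3 a_3 - 2 a_2 - a_1 = -8  ->  a_4 = -2/3
Truncated series: y(x) = -1 + 3 x + (5/2) x^2 - (2/3) x^4 + O(x^5).

a_0 = -1; a_1 = 3; a_2 = 5/2; a_3 = 0; a_4 = -2/3


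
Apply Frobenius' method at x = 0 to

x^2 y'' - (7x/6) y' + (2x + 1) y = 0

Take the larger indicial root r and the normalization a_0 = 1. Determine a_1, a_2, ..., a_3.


Write in Frobenius form y'' + (p(x)/x) y' + (q(x)/x^2) y = 0:
  p(x) = -7/6,  q(x) = 2x + 1.
Indicial equation: r(r-1) + (-7/6) r + (1) = 0 -> roots r_1 = 3/2, r_2 = 2/3.
Take r = r_1 = 3/2. Let y(x) = x^r sum_{n>=0} a_n x^n with a_0 = 1.
Substitute y = x^r sum a_n x^n and match x^{r+n}. The recurrence is
  D(n) a_n + 2 a_{n-1} = 0,  where D(n) = (r+n)(r+n-1) + (-7/6)(r+n) + (1).
  a_n = -2 / D(n) * a_{n-1}.
Since the indicial polynomial factors as (r - r_1)(r - r_2), D(n) = (r_1 + n - r_1)(r_1 + n - r_2) = n(n + 5/6).
Evaluating step by step (a_0 = 1):
  n = 1: D(1) = 1(1 + 5/6) = 11/6; numerator = -2(1) = -2; a_1 = (-2)/(11/6) = -12/11
  n = 2: D(2) = 2(2 + 5/6) = 17/3; numerator = -2(-12/11) = 24/11; a_2 = (24/11)/(17/3) = 72/187
  n = 3: D(3) = 3(3 + 5/6) = 23/2; numerator = -2(72/187) = -144/187; a_3 = (-144/187)/(23/2) = -288/4301

r = 3/2; a_0 = 1; a_1 = -12/11; a_2 = 72/187; a_3 = -288/4301


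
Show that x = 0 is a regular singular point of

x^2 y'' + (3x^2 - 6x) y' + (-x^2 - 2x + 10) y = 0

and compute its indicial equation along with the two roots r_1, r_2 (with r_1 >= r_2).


Divide by x^2 to reach normal form y'' + P_1(x) y' + P_2(x) y = 0 with P_1(x) = 3 - 6/x and P_2(x) = -1 - 2/x + 10/x^2.
x = 0 is a singular point because the y'-coefficient 3 - 6/x has a pole at x = 0 and the y-coefficient -1 - 2/x + 10/x^2 has a pole at x = 0.
It is a regular singular point because x P_1(x) = p(x) = 3x - 6 and x^2 P_2(x) = q(x) = -x^2 - 2x + 10 are polynomials, hence analytic at x = 0.
p(0) = -6,  q(0) = 10.
Indicial equation: r(r-1) + p(0) r + q(0) = 0, i.e. r^2 + (p(0) - 1) r + q(0) = 0, i.e. r^2 - 7 r + 10 = 0.
Discriminant: (-7)^2 - 4(10) = 9, so r = (7 ± 3)/2.
Solving: r_1 = 5, r_2 = 2.

indicial: r^2 - 7 r + 10 = 0; roots r_1 = 5, r_2 = 2


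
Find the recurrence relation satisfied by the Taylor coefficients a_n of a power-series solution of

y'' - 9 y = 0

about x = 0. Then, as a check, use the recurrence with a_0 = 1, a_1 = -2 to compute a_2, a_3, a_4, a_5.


Substitute y = sum_n a_n x^n into y'' + (const) y = 0.
y''(x) = sum_{n>=0} (n+2)(n+1) a_{n+2} x^n.
The ODE becomes sum_n [(n+2)(n+1) a_{n+2} - 9 a_n] x^n = 0.
Setting each coefficient to zero gives the recurrence:
  (n+2)(n+1) a_{n+2} - 9 a_n = 0,
  a_{n+2} = 9 / ((n+1)(n+2)) a_n.

Check with a_0 = 1, a_1 = -2 (apply the recurrence for n = 0, 1, 2, 3): a_0 = 1, a_1 = -2, a_2 = 9/2, a_3 = -3, a_4 = 27/8, a_5 = -27/20.

a_{n+2} = 9/((n+1)(n+2)) * a_n; check: a_0 = 1, a_1 = -2, a_2 = 9/2, a_3 = -3, a_4 = 27/8, a_5 = -27/20


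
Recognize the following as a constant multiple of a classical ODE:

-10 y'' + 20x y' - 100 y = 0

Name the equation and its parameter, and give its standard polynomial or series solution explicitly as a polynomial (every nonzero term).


All three coefficients share the factor -10; dividing through by -10 gives  y'' - 2x y' + 10 y = 0.
This matches the Hermite equation y'' - 2x y' + 2n y = 0 with 2n = 10, so n = 5; the polynomial solution is H_5(x).
With y = sum_k a_k x^k, matching x^k gives (k+2)(k+1) a_{k+2} = 2(k - n) a_k = 2(k - 5) a_k. The right side vanishes at k = 5, so the series with the parity of 5 terminates at degree 5.
Standard normalization: leading coefficient of H_n is 2^n, so a_5 = 2^5 = 32. Work downward with a_k = (k+1)(k+2) a_{k+2} / (2(k - n)):
  a_3 = (4)(5)(32) / (2(3 - 5)) = 640/(-4) = -160
  a_1 = (2)(3)(-160) / (2(1 - 5)) = -960/(-8) = 120
Hence H_5(x) = 32 x^5 - 160 x^3 + 120 x.

H_5(x); series = 32 x^5 - 160 x^3 + 120 x


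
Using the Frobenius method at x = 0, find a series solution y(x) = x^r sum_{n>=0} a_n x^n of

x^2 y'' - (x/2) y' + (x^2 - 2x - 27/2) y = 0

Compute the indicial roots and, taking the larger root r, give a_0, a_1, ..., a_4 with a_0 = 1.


Write in Frobenius form y'' + (p(x)/x) y' + (q(x)/x^2) y = 0:
  p(x) = -1/2,  q(x) = x^2 - 2x - 27/2.
Indicial equation: r(r-1) + (-1/2) r + (-27/2) = 0 -> roots r_1 = 9/2, r_2 = -3.
Take r = r_1 = 9/2. Let y(x) = x^r sum_{n>=0} a_n x^n with a_0 = 1.
Substitute y = x^r sum a_n x^n and match x^{r+n}. The recurrence is
  D(n) a_n - 2 a_{n-1} + 1 a_{n-2} = 0,  where D(n) = (r+n)(r+n-1) + (-1/2)(r+n) + (-27/2).
  a_n = [2 a_{n-1} - 1 a_{n-2}] / D(n).
Since the indicial polynomial factors as (r - r_1)(r - r_2), D(n) = (r_1 + n - r_1)(r_1 + n - r_2) = n(n + 15/2).
Evaluating step by step (a_0 = 1):
  n = 1: D(1) = 1(1 + 15/2) = 17/2; numerator = 2(1) = 2; a_1 = (2)/(17/2) = 4/17
  n = 2: D(2) = 2(2 + 15/2) = 19; numerator = 2(4/17) - 1(1) = -9/17; a_2 = (-9/17)/(19) = -9/323
  n = 3: D(3) = 3(3 + 15/2) = 63/2; numerator = 2(-9/323) - 1(4/17) = -94/323; a_3 = (-94/323)/(63/2) = -188/20349
  n = 4: D(4) = 4(4 + 15/2) = 46; numerator = 2(-188/20349) - 1(-9/323) = 191/20349; a_4 = (191/20349)/(46) = 191/936054

r = 9/2; a_0 = 1; a_1 = 4/17; a_2 = -9/323; a_3 = -188/20349; a_4 = 191/936054


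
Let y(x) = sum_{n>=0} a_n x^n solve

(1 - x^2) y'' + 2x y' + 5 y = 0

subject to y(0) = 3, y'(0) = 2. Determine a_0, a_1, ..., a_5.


Ansatz: y(x) = sum_{n>=0} a_n x^n, so y'(x) = sum_{n>=1} n a_n x^(n-1) and y''(x) = sum_{n>=2} n(n-1) a_n x^(n-2).
Substitute into P(x) y'' + Q(x) y' + R(x) y = 0 with P(x) = 1 - x^2, Q(x) = 2x, R(x) = 5, and match powers of x.
Initial conditions: a_0 = 3, a_1 = 2.
Setting the coefficient of each power of x to zero and solving order by order (substituting the coefficients already found):
  x^0: 2 a_2 + 5 a_0 = 0  ->  2 a_2 = -5 a_0 = -15  ->  a_2 = -15/2
  x^1: 6 a_3 + 7 a_1 = 0  ->  6 a_3 = -7 a_1 = -14  ->  a_3 = -7/3
  x^2: 12 a_4 + 7 a_2 = 0  ->  12 a_4 = -7 a_2 = 105/2  ->  a_4 = 35/8
  x^3: 20 a_5 + 5 a_3 = 0  ->  20 a_5 = -5 a_3 = 35/3  ->  a_5 = 7/12
Truncated series: y(x) = 3 + 2 x - (15/2) x^2 - (7/3) x^3 + (35/8) x^4 + (7/12) x^5 + O(x^6).

a_0 = 3; a_1 = 2; a_2 = -15/2; a_3 = -7/3; a_4 = 35/8; a_5 = 7/12


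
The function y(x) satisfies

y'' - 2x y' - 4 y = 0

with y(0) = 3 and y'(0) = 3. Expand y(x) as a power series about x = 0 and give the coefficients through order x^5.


Ansatz: y(x) = sum_{n>=0} a_n x^n, so y'(x) = sum_{n>=1} n a_n x^(n-1) and y''(x) = sum_{n>=2} n(n-1) a_n x^(n-2).
Substitute into P(x) y'' + Q(x) y' + R(x) y = 0 with P(x) = 1, Q(x) = -2x, R(x) = -4, and match powers of x.
Initial conditions: a_0 = 3, a_1 = 3.
Setting the coefficient of each power of x to zero and solving order by order (substituting the coefficients already found):
  x^0: 2 a_2 - 4 a_0 = 0  ->  2 a_2 = 4 a_0 = 12  ->  a_2 = 6
  x^1: 6 a_3 - 6 a_1 = 0  ->  6 a_3 = 6 a_1 = 18  ->  a_3 = 3
  x^2: 12 a_4 - 8 a_2 = 0  ->  12 a_4 = 8 a_2 = 48  ->  a_4 = 4
  x^3: 20 a_5 - 10 a_3 = 0  ->  20 a_5 = 10 a_3 = 30  ->  a_5 = 3/2
Truncated series: y(x) = 3 + 3 x + 6 x^2 + 3 x^3 + 4 x^4 + (3/2) x^5 + O(x^6).

a_0 = 3; a_1 = 3; a_2 = 6; a_3 = 3; a_4 = 4; a_5 = 3/2


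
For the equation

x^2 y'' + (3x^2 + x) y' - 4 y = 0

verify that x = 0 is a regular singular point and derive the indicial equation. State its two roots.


Divide by x^2 to reach normal form y'' + P_1(x) y' + P_2(x) y = 0 with P_1(x) = 3 + 1/x and P_2(x) = -4/x^2.
x = 0 is a singular point because the y'-coefficient 3 + 1/x has a pole at x = 0 and the y-coefficient -4/x^2 has a pole at x = 0.
It is a regular singular point because x P_1(x) = p(x) = 3x + 1 and x^2 P_2(x) = q(x) = -4 are polynomials, hence analytic at x = 0.
p(0) = 1,  q(0) = -4.
Indicial equation: r(r-1) + p(0) r + q(0) = 0, i.e. r^2 + (p(0) - 1) r + q(0) = 0, i.e. r^2 - 4 = 0.
Discriminant: (0)^2 - 4(-4) = 16, so r = (0 ± 4)/2.
Solving: r_1 = 2, r_2 = -2.

indicial: r^2 - 4 = 0; roots r_1 = 2, r_2 = -2


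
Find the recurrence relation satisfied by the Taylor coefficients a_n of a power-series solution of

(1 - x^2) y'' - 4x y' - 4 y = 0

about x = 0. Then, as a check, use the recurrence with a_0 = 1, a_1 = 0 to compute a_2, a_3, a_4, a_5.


Substitute y = sum_n a_n x^n.
(1 - 1 x^2) y'' contributes (n+2)(n+1) a_{n+2} - n(n-1) a_n at x^n.
-4 x y'(x) contributes -4 n a_n at x^n.
-4 y(x) contributes -4 a_n at x^n.
Matching x^n: (n+2)(n+1) a_{n+2} + (-n(n-1) - 4 n - 4) a_n = 0.
Thus a_{n+2} = (n(n-1) + 4 n + 4) / ((n+1)(n+2)) * a_n.

Check with a_0 = 1, a_1 = 0 (apply the recurrence for n = 0, 1, 2, 3): a_0 = 1, a_1 = 0, a_2 = 2, a_3 = 0, a_4 = 7/3, a_5 = 0.

a_(n+2) = (n(n-1) + 4 n + 4) / ((n+1)(n+2)) * a_n; check: a_0 = 1, a_1 = 0, a_2 = 2, a_3 = 0, a_4 = 7/3, a_5 = 0


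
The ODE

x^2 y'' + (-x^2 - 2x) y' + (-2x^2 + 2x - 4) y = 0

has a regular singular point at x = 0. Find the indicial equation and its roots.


Divide by x^2 to reach normal form y'' + P_1(x) y' + P_2(x) y = 0 with P_1(x) = -1 - 2/x and P_2(x) = -2 + 2/x - 4/x^2.
x = 0 is a singular point because the y'-coefficient -1 - 2/x has a pole at x = 0 and the y-coefficient -2 + 2/x - 4/x^2 has a pole at x = 0.
It is a regular singular point because x P_1(x) = p(x) = -x - 2 and x^2 P_2(x) = q(x) = -2x^2 + 2x - 4 are polynomials, hence analytic at x = 0.
p(0) = -2,  q(0) = -4.
Indicial equation: r(r-1) + p(0) r + q(0) = 0, i.e. r^2 + (p(0) - 1) r + q(0) = 0, i.e. r^2 - 3 r - 4 = 0.
Discriminant: (-3)^2 - 4(-4) = 25, so r = (3 ± 5)/2.
Solving: r_1 = 4, r_2 = -1.

indicial: r^2 - 3 r - 4 = 0; roots r_1 = 4, r_2 = -1


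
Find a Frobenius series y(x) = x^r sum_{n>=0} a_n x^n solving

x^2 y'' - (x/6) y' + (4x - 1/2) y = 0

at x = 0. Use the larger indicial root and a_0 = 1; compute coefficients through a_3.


Write in Frobenius form y'' + (p(x)/x) y' + (q(x)/x^2) y = 0:
  p(x) = -1/6,  q(x) = 4x - 1/2.
Indicial equation: r(r-1) + (-1/6) r + (-1/2) = 0 -> roots r_1 = 3/2, r_2 = -1/3.
Take r = r_1 = 3/2. Let y(x) = x^r sum_{n>=0} a_n x^n with a_0 = 1.
Substitute y = x^r sum a_n x^n and match x^{r+n}. The recurrence is
  D(n) a_n + 4 a_{n-1} = 0,  where D(n) = (r+n)(r+n-1) + (-1/6)(r+n) + (-1/2).
  a_n = -4 / D(n) * a_{n-1}.
Since the indicial polynomial factors as (r - r_1)(r - r_2), D(n) = (r_1 + n - r_1)(r_1 + n - r_2) = n(n + 11/6).
Evaluating step by step (a_0 = 1):
  n = 1: D(1) = 1(1 + 11/6) = 17/6; numerator = -4(1) = -4; a_1 = (-4)/(17/6) = -24/17
  n = 2: D(2) = 2(2 + 11/6) = 23/3; numerator = -4(-24/17) = 96/17; a_2 = (96/17)/(23/3) = 288/391
  n = 3: D(3) = 3(3 + 11/6) = 29/2; numerator = -4(288/391) = -1152/391; a_3 = (-1152/391)/(29/2) = -2304/11339

r = 3/2; a_0 = 1; a_1 = -24/17; a_2 = 288/391; a_3 = -2304/11339


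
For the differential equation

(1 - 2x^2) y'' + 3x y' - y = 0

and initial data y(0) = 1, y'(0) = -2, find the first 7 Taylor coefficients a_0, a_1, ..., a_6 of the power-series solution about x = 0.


Ansatz: y(x) = sum_{n>=0} a_n x^n, so y'(x) = sum_{n>=1} n a_n x^(n-1) and y''(x) = sum_{n>=2} n(n-1) a_n x^(n-2).
Substitute into P(x) y'' + Q(x) y' + R(x) y = 0 with P(x) = 1 - 2x^2, Q(x) = 3x, R(x) = -1, and match powers of x.
Initial conditions: a_0 = 1, a_1 = -2.
Setting the coefficient of each power of x to zero and solving order by order (substituting the coefficients already found):
  x^0: 2 a_2 - a_0 = 0  ->  2 a_2 = a_0 = 1  ->  a_2 = 1/2
  x^1: 6 a_3 + 2 a_1 = 0  ->  6 a_3 = -2 a_1 = 4  ->  a_3 = 2/3
  x^2: 12 a_4 + a_2 = 0  ->  12 a_4 = -a_2 = -1/2  ->  a_4 = -1/24
  x^3: 20 a_5 - 4 a_3 = 0  ->  20 a_5 = 4 a_3 = 8/3  ->  a_5 = 2/15
  x^4: 30 a_6 - 13 a_4 = 0  ->  30 a_6 = 13 a_4 = -13/24  ->  a_6 = -13/720
Truncated series: y(x) = 1 - 2 x + (1/2) x^2 + (2/3) x^3 - (1/24) x^4 + (2/15) x^5 - (13/720) x^6 + O(x^7).

a_0 = 1; a_1 = -2; a_2 = 1/2; a_3 = 2/3; a_4 = -1/24; a_5 = 2/15; a_6 = -13/720


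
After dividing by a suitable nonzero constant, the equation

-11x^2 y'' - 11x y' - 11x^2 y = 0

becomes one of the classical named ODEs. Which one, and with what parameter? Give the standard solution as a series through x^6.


All three coefficients share the factor -11; dividing through by -11 gives  x^2 y'' + x y' + x^2 y = 0.
This matches the Bessel equation x^2 y'' + x y' + (x^2 - nu^2) y = 0 with nu^2 = 0, so nu = 0; the solution bounded at x = 0 is J_0(x).
Frobenius at x = 0: indicial roots ±nu; for r = nu the recurrence k(k + 2nu) c_k = -c_{k-2} gives the standard series J_nu(x) = sum_{k>=0} (-1)^k / (k! (k+nu)!) (x/2)^(2k+nu). Evaluate the first 4 terms:
  k = 0: (-1)^0 / (0! * 0! * 2^0) x^0 = 1/(1*1*1) x^0 = (1) x^0
  k = 1: (-1)^1 / (1! * 1! * 2^2) x^2 = -1/(1*1*4) x^2 = (-1/4) x^2
  k = 2: (-1)^2 / (2! * 2! * 2^4) x^4 = 1/(2*2*16) x^4 = (1/64) x^4
  k = 3: (-1)^3 / (3! * 3! * 2^6) x^6 = -1/(6*6*64) x^6 = (-1/2304) x^6
Hence J_0(x) = -x^6/2304 + x^4/64 - x^2/4 + 1 + ....

J_0(x); series = -x^6/2304 + x^4/64 - x^2/4 + 1


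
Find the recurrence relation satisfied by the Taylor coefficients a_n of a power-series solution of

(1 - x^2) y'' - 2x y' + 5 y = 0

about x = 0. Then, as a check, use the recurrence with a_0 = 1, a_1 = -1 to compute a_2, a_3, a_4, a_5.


Substitute y = sum_n a_n x^n.
(1 - 1 x^2) y'' contributes (n+2)(n+1) a_{n+2} - n(n-1) a_n at x^n.
-2 x y'(x) contributes -2 n a_n at x^n.
5 y(x) contributes 5 a_n at x^n.
Matching x^n: (n+2)(n+1) a_{n+2} + (-n(n-1) - 2 n + 5) a_n = 0.
Thus a_{n+2} = (n(n-1) + 2 n - 5) / ((n+1)(n+2)) * a_n.

Check with a_0 = 1, a_1 = -1 (apply the recurrence for n = 0, 1, 2, 3): a_0 = 1, a_1 = -1, a_2 = -5/2, a_3 = 1/2, a_4 = -5/24, a_5 = 7/40.

a_(n+2) = (n(n-1) + 2 n - 5) / ((n+1)(n+2)) * a_n; check: a_0 = 1, a_1 = -1, a_2 = -5/2, a_3 = 1/2, a_4 = -5/24, a_5 = 7/40


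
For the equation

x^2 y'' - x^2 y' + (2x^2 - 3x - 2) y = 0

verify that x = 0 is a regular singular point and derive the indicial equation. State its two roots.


Divide by x^2 to reach normal form y'' + P_1(x) y' + P_2(x) y = 0 with P_1(x) = -1 and P_2(x) = 2 - 3/x - 2/x^2.
x = 0 is a singular point because the y-coefficient 2 - 3/x - 2/x^2 has a pole at x = 0.
It is a regular singular point because x P_1(x) = p(x) = -x and x^2 P_2(x) = q(x) = 2x^2 - 3x - 2 are polynomials, hence analytic at x = 0.
p(0) = 0,  q(0) = -2.
Indicial equation: r(r-1) + p(0) r + q(0) = 0, i.e. r^2 + (p(0) - 1) r + q(0) = 0, i.e. r^2 - 1 r - 2 = 0.
Discriminant: (-1)^2 - 4(-2) = 9, so r = (1 ± 3)/2.
Solving: r_1 = 2, r_2 = -1.

indicial: r^2 - 1 r - 2 = 0; roots r_1 = 2, r_2 = -1


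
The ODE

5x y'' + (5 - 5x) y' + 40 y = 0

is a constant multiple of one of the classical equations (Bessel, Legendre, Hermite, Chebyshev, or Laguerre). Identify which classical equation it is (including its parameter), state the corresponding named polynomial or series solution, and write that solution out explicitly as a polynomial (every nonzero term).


All three coefficients share the factor 5; dividing through by 5 gives  x y'' + (1 - x) y' + 8 y = 0.
This matches the Laguerre equation x y'' + (1 - x) y' + n y = 0 with n = 8; the polynomial solution is L_8(x).
With y = sum_k a_k x^k, matching x^k gives (k+1)k a_{k+1} + (k+1) a_{k+1} - k a_k + n a_k = 0, i.e. (k+1)^2 a_{k+1} = (k - n) a_k = (k - 8) a_k. The right side vanishes at k = 8, so the series terminates at degree 8.
Standard normalization L_n(0) = 1 gives a_0 = 1. Work upward with a_{k+1} = (k - 8) a_k / (k+1)^2:
  a_1 = (0 - 8)(1) / 1^2 = -8/1 = -8
  a_2 = (1 - 8)(-8) / 2^2 = 56/4 = 14
  a_3 = (2 - 8)(14) / 3^2 = -84/9 = -28/3
  a_4 = (3 - 8)(-28/3) / 4^2 = (140/3)/16 = 35/12
  a_5 = (4 - 8)(35/12) / 5^2 = (-35/3)/25 = -7/15
  a_6 = (5 - 8)(-7/15) / 6^2 = (7/5)/36 = 7/180
  a_7 = (6 - 8)(7/180) / 7^2 = (-7/90)/49 = -1/630
  a_8 = (7 - 8)(-1/630) / 8^2 = (1/630)/64 = 1/40320
Hence L_8(x) = x^8/40320 - x^7/630 + 7 x^6/180 - 7 x^5/15 + 35 x^4/12 - 28 x^3/3 + 14 x^2 - 8 x + 1.

L_8(x); series = x^8/40320 - x^7/630 + 7 x^6/180 - 7 x^5/15 + 35 x^4/12 - 28 x^3/3 + 14 x^2 - 8 x + 1


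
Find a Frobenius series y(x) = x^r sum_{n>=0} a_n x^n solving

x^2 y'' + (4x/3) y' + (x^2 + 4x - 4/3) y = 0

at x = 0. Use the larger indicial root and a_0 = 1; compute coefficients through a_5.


Write in Frobenius form y'' + (p(x)/x) y' + (q(x)/x^2) y = 0:
  p(x) = 4/3,  q(x) = x^2 + 4x - 4/3.
Indicial equation: r(r-1) + (4/3) r + (-4/3) = 0 -> roots r_1 = 1, r_2 = -4/3.
Take r = r_1 = 1. Let y(x) = x^r sum_{n>=0} a_n x^n with a_0 = 1.
Substitute y = x^r sum a_n x^n and match x^{r+n}. The recurrence is
  D(n) a_n + 4 a_{n-1} + 1 a_{n-2} = 0,  where D(n) = (r+n)(r+n-1) + (4/3)(r+n) + (-4/3).
  a_n = [-4 a_{n-1} - 1 a_{n-2}] / D(n).
Since the indicial polynomial factors as (r - r_1)(r - r_2), D(n) = (r_1 + n - r_1)(r_1 + n - r_2) = n(n + 7/3).
Evaluating step by step (a_0 = 1):
  n = 1: D(1) = 1(1 + 7/3) = 10/3; numerator = -4(1) = -4; a_1 = (-4)/(10/3) = -6/5
  n = 2: D(2) = 2(2 + 7/3) = 26/3; numerator = -4(-6/5) - 1(1) = 19/5; a_2 = (19/5)/(26/3) = 57/130
  n = 3: D(3) = 3(3 + 7/3) = 16; numerator = -4(57/130) - 1(-6/5) = -36/65; a_3 = (-36/65)/(16) = -9/260
  n = 4: D(4) = 4(4 + 7/3) = 76/3; numerator = -4(-9/260) - 1(57/130) = -3/10; a_4 = (-3/10)/(76/3) = -9/760
  n = 5: D(5) = 5(5 + 7/3) = 110/3; numerator = -4(-9/760) - 1(-9/260) = 81/988; a_5 = (81/988)/(110/3) = 243/108680

r = 1; a_0 = 1; a_1 = -6/5; a_2 = 57/130; a_3 = -9/260; a_4 = -9/760; a_5 = 243/108680


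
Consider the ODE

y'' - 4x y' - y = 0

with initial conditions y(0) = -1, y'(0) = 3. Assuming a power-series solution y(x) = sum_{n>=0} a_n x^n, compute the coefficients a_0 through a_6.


Ansatz: y(x) = sum_{n>=0} a_n x^n, so y'(x) = sum_{n>=1} n a_n x^(n-1) and y''(x) = sum_{n>=2} n(n-1) a_n x^(n-2).
Substitute into P(x) y'' + Q(x) y' + R(x) y = 0 with P(x) = 1, Q(x) = -4x, R(x) = -1, and match powers of x.
Initial conditions: a_0 = -1, a_1 = 3.
Setting the coefficient of each power of x to zero and solving order by order (substituting the coefficients already found):
  x^0: 2 a_2 - a_0 = 0  ->  2 a_2 = a_0 = -1  ->  a_2 = -1/2
  x^1: 6 a_3 - 5 a_1 = 0  ->  6 a_3 = 5 a_1 = 15  ->  a_3 = 5/2
  x^2: 12 a_4 - 9 a_2 = 0  ->  12 a_4 = 9 a_2 = -9/2  ->  a_4 = -3/8
  x^3: 20 a_5 - 13 a_3 = 0  ->  20 a_5 = 13 a_3 = 65/2  ->  a_5 = 13/8
  x^4: 30 a_6 - 17 a_4 = 0  ->  30 a_6 = 17 a_4 = -51/8  ->  a_6 = -17/80
Truncated series: y(x) = -1 + 3 x - (1/2) x^2 + (5/2) x^3 - (3/8) x^4 + (13/8) x^5 - (17/80) x^6 + O(x^7).

a_0 = -1; a_1 = 3; a_2 = -1/2; a_3 = 5/2; a_4 = -3/8; a_5 = 13/8; a_6 = -17/80


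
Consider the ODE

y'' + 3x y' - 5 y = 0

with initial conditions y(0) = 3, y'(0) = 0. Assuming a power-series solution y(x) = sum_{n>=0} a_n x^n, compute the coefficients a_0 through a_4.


Ansatz: y(x) = sum_{n>=0} a_n x^n, so y'(x) = sum_{n>=1} n a_n x^(n-1) and y''(x) = sum_{n>=2} n(n-1) a_n x^(n-2).
Substitute into P(x) y'' + Q(x) y' + R(x) y = 0 with P(x) = 1, Q(x) = 3x, R(x) = -5, and match powers of x.
Initial conditions: a_0 = 3, a_1 = 0.
Setting the coefficient of each power of x to zero and solving order by order (substituting the coefficients already found):
  x^0: 2 a_2 - 5 a_0 = 0  ->  2 a_2 = 5 a_0 = 15  ->  a_2 = 15/2
  x^1: 6 a_3 - 2 a_1 = 0  ->  6 a_3 = 2 a_1 = 0  ->  a_3 = 0
  x^2: 12 a_4 + a_2 = 0  ->  12 a_4 = -a_2 = -15/2  ->  a_4 = -5/8
Truncated series: y(x) = 3 + (15/2) x^2 - (5/8) x^4 + O(x^5).

a_0 = 3; a_1 = 0; a_2 = 15/2; a_3 = 0; a_4 = -5/8


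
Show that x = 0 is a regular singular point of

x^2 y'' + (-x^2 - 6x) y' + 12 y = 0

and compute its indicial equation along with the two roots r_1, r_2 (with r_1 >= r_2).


Divide by x^2 to reach normal form y'' + P_1(x) y' + P_2(x) y = 0 with P_1(x) = -1 - 6/x and P_2(x) = 12/x^2.
x = 0 is a singular point because the y'-coefficient -1 - 6/x has a pole at x = 0 and the y-coefficient 12/x^2 has a pole at x = 0.
It is a regular singular point because x P_1(x) = p(x) = -x - 6 and x^2 P_2(x) = q(x) = 12 are polynomials, hence analytic at x = 0.
p(0) = -6,  q(0) = 12.
Indicial equation: r(r-1) + p(0) r + q(0) = 0, i.e. r^2 + (p(0) - 1) r + q(0) = 0, i.e. r^2 - 7 r + 12 = 0.
Discriminant: (-7)^2 - 4(12) = 1, so r = (7 ± 1)/2.
Solving: r_1 = 4, r_2 = 3.

indicial: r^2 - 7 r + 12 = 0; roots r_1 = 4, r_2 = 3


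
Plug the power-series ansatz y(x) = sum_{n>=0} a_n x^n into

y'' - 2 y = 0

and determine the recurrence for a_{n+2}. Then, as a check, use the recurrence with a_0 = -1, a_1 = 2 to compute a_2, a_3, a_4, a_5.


Substitute y = sum_n a_n x^n into y'' + (const) y = 0.
y''(x) = sum_{n>=0} (n+2)(n+1) a_{n+2} x^n.
The ODE becomes sum_n [(n+2)(n+1) a_{n+2} - 2 a_n] x^n = 0.
Setting each coefficient to zero gives the recurrence:
  (n+2)(n+1) a_{n+2} - 2 a_n = 0,
  a_{n+2} = 2 / ((n+1)(n+2)) a_n.

Check with a_0 = -1, a_1 = 2 (apply the recurrence for n = 0, 1, 2, 3): a_0 = -1, a_1 = 2, a_2 = -1, a_3 = 2/3, a_4 = -1/6, a_5 = 1/15.

a_{n+2} = 2/((n+1)(n+2)) * a_n; check: a_0 = -1, a_1 = 2, a_2 = -1, a_3 = 2/3, a_4 = -1/6, a_5 = 1/15


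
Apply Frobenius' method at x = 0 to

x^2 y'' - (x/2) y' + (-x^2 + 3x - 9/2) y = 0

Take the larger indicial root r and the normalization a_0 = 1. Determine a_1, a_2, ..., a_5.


Write in Frobenius form y'' + (p(x)/x) y' + (q(x)/x^2) y = 0:
  p(x) = -1/2,  q(x) = -x^2 + 3x - 9/2.
Indicial equation: r(r-1) + (-1/2) r + (-9/2) = 0 -> roots r_1 = 3, r_2 = -3/2.
Take r = r_1 = 3. Let y(x) = x^r sum_{n>=0} a_n x^n with a_0 = 1.
Substitute y = x^r sum a_n x^n and match x^{r+n}. The recurrence is
  D(n) a_n + 3 a_{n-1} - 1 a_{n-2} = 0,  where D(n) = (r+n)(r+n-1) + (-1/2)(r+n) + (-9/2).
  a_n = [-3 a_{n-1} + 1 a_{n-2}] / D(n).
Since the indicial polynomial factors as (r - r_1)(r - r_2), D(n) = (r_1 + n - r_1)(r_1 + n - r_2) = n(n + 9/2).
Evaluating step by step (a_0 = 1):
  n = 1: D(1) = 1(1 + 9/2) = 11/2; numerator = -3(1) = -3; a_1 = (-3)/(11/2) = -6/11
  n = 2: D(2) = 2(2 + 9/2) = 13; numerator = -3(-6/11) + 1(1) = 29/11; a_2 = (29/11)/(13) = 29/143
  n = 3: D(3) = 3(3 + 9/2) = 45/2; numerator = -3(29/143) + 1(-6/11) = -15/13; a_3 = (-15/13)/(45/2) = -2/39
  n = 4: D(4) = 4(4 + 9/2) = 34; numerator = -3(-2/39) + 1(29/143) = 51/143; a_4 = (51/143)/(34) = 3/286
  n = 5: D(5) = 5(5 + 9/2) = 95/2; numerator = -3(3/286) + 1(-2/39) = -71/858; a_5 = (-71/858)/(95/2) = -71/40755

r = 3; a_0 = 1; a_1 = -6/11; a_2 = 29/143; a_3 = -2/39; a_4 = 3/286; a_5 = -71/40755


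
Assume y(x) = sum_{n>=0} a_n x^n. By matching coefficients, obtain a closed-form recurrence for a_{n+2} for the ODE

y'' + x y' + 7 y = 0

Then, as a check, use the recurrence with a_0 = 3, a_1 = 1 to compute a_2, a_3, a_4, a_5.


Substitute y = sum_n a_n x^n.
y''(x) has coefficient (n+2)(n+1) a_{n+2} at x^n;
x y'(x) has coefficient n a_n at x^n (shift);
7 y(x) has coefficient 7 a_n at x^n.
Matching x^n: (n+2)(n+1) a_{n+2} + (n + 7) a_n = 0.
Thus a_{n+2} = (-n - 7) / ((n+1)(n+2)) * a_n.

Check with a_0 = 3, a_1 = 1 (apply the recurrence for n = 0, 1, 2, 3): a_0 = 3, a_1 = 1, a_2 = -21/2, a_3 = -4/3, a_4 = 63/8, a_5 = 2/3.

a_(n+2) = (-n - 7) / ((n+1)(n+2)) * a_n; check: a_0 = 3, a_1 = 1, a_2 = -21/2, a_3 = -4/3, a_4 = 63/8, a_5 = 2/3


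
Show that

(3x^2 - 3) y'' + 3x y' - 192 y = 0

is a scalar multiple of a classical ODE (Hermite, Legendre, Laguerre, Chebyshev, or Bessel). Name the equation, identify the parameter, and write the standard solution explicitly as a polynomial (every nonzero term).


All three coefficients share the factor -3; dividing through by -3 gives  (1 - x^2) y'' - x y' + 64 y = 0.
This matches the Chebyshev equation (1 - x^2) y'' - x y' + n^2 y = 0 (note the -x y' term, not -2x y') with n^2 = 64, so n = 8; the polynomial solution is T_8(x).
With y = sum_k a_k x^k, matching x^k gives (k+2)(k+1) a_{k+2} = (k^2 - n^2) a_k = (k - 8)(k + 8) a_k. The right side vanishes at k = 8, so the series with the parity of 8 terminates at degree 8.
Standard normalization: leading coefficient of T_n is 2^(n-1), so a_8 = 2^7 = 128. Work downward with a_k = (k+1)(k+2) a_{k+2} / ((k - 8)(k + 8)):
  a_6 = (7)(8)(128) / ((6 - 8)(6 + 8)) = 7168/(-28) = -256
  a_4 = (5)(6)(-256) / ((4 - 8)(4 + 8)) = -7680/(-48) = 160
  a_2 = (3)(4)(160) / ((2 - 8)(2 + 8)) = 1920/(-60) = -32
  a_0 = (1)(2)(-32) / ((0 - 8)(0 + 8)) = -64/(-64) = 1
Hence T_8(x) = 128 x^8 - 256 x^6 + 160 x^4 - 32 x^2 + 1.

T_8(x); series = 128 x^8 - 256 x^6 + 160 x^4 - 32 x^2 + 1


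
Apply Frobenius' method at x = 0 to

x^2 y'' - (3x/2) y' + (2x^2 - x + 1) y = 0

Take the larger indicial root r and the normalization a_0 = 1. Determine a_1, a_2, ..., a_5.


Write in Frobenius form y'' + (p(x)/x) y' + (q(x)/x^2) y = 0:
  p(x) = -3/2,  q(x) = 2x^2 - x + 1.
Indicial equation: r(r-1) + (-3/2) r + (1) = 0 -> roots r_1 = 2, r_2 = 1/2.
Take r = r_1 = 2. Let y(x) = x^r sum_{n>=0} a_n x^n with a_0 = 1.
Substitute y = x^r sum a_n x^n and match x^{r+n}. The recurrence is
  D(n) a_n - 1 a_{n-1} + 2 a_{n-2} = 0,  where D(n) = (r+n)(r+n-1) + (-3/2)(r+n) + (1).
  a_n = [1 a_{n-1} - 2 a_{n-2}] / D(n).
Since the indicial polynomial factors as (r - r_1)(r - r_2), D(n) = (r_1 + n - r_1)(r_1 + n - r_2) = n(n + 3/2).
Evaluating step by step (a_0 = 1):
  n = 1: D(1) = 1(1 + 3/2) = 5/2; numerator = 1(1) = 1; a_1 = (1)/(5/2) = 2/5
  n = 2: D(2) = 2(2 + 3/2) = 7; numerator = 1(2/5) - 2(1) = -8/5; a_2 = (-8/5)/(7) = -8/35
  n = 3: D(3) = 3(3 + 3/2) = 27/2; numerator = 1(-8/35) - 2(2/5) = -36/35; a_3 = (-36/35)/(27/2) = -8/105
  n = 4: D(4) = 4(4 + 3/2) = 22; numerator = 1(-8/105) - 2(-8/35) = 8/21; a_4 = (8/21)/(22) = 4/231
  n = 5: D(5) = 5(5 + 3/2) = 65/2; numerator = 1(4/231) - 2(-8/105) = 28/165; a_5 = (28/165)/(65/2) = 56/10725

r = 2; a_0 = 1; a_1 = 2/5; a_2 = -8/35; a_3 = -8/105; a_4 = 4/231; a_5 = 56/10725


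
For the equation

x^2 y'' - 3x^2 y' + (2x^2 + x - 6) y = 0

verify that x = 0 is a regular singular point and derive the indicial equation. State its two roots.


Divide by x^2 to reach normal form y'' + P_1(x) y' + P_2(x) y = 0 with P_1(x) = -3 and P_2(x) = 2 + 1/x - 6/x^2.
x = 0 is a singular point because the y-coefficient 2 + 1/x - 6/x^2 has a pole at x = 0.
It is a regular singular point because x P_1(x) = p(x) = -3x and x^2 P_2(x) = q(x) = 2x^2 + x - 6 are polynomials, hence analytic at x = 0.
p(0) = 0,  q(0) = -6.
Indicial equation: r(r-1) + p(0) r + q(0) = 0, i.e. r^2 + (p(0) - 1) r + q(0) = 0, i.e. r^2 - 1 r - 6 = 0.
Discriminant: (-1)^2 - 4(-6) = 25, so r = (1 ± 5)/2.
Solving: r_1 = 3, r_2 = -2.

indicial: r^2 - 1 r - 6 = 0; roots r_1 = 3, r_2 = -2


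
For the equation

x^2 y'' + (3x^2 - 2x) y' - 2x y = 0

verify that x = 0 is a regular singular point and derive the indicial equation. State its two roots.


Divide by x^2 to reach normal form y'' + P_1(x) y' + P_2(x) y = 0 with P_1(x) = 3 - 2/x and P_2(x) = -2/x.
x = 0 is a singular point because the y'-coefficient 3 - 2/x has a pole at x = 0 and the y-coefficient -2/x has a pole at x = 0.
It is a regular singular point because x P_1(x) = p(x) = 3x - 2 and x^2 P_2(x) = q(x) = -2x are polynomials, hence analytic at x = 0.
p(0) = -2,  q(0) = 0.
Indicial equation: r(r-1) + p(0) r + q(0) = 0, i.e. r^2 + (p(0) - 1) r + q(0) = 0, i.e. r^2 - 3 r = 0.
Discriminant: (-3)^2 - 4(0) = 9, so r = (3 ± 3)/2.
Solving: r_1 = 3, r_2 = 0.

indicial: r^2 - 3 r = 0; roots r_1 = 3, r_2 = 0


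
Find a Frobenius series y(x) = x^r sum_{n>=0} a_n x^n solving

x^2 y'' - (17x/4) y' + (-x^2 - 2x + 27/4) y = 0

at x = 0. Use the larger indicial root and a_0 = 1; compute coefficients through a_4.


Write in Frobenius form y'' + (p(x)/x) y' + (q(x)/x^2) y = 0:
  p(x) = -17/4,  q(x) = -x^2 - 2x + 27/4.
Indicial equation: r(r-1) + (-17/4) r + (27/4) = 0 -> roots r_1 = 3, r_2 = 9/4.
Take r = r_1 = 3. Let y(x) = x^r sum_{n>=0} a_n x^n with a_0 = 1.
Substitute y = x^r sum a_n x^n and match x^{r+n}. The recurrence is
  D(n) a_n - 2 a_{n-1} - 1 a_{n-2} = 0,  where D(n) = (r+n)(r+n-1) + (-17/4)(r+n) + (27/4).
  a_n = [2 a_{n-1} + 1 a_{n-2}] / D(n).
Since the indicial polynomial factors as (r - r_1)(r - r_2), D(n) = (r_1 + n - r_1)(r_1 + n - r_2) = n(n + 3/4).
Evaluating step by step (a_0 = 1):
  n = 1: D(1) = 1(1 + 3/4) = 7/4; numerator = 2(1) = 2; a_1 = (2)/(7/4) = 8/7
  n = 2: D(2) = 2(2 + 3/4) = 11/2; numerator = 2(8/7) + 1(1) = 23/7; a_2 = (23/7)/(11/2) = 46/77
  n = 3: D(3) = 3(3 + 3/4) = 45/4; numerator = 2(46/77) + 1(8/7) = 180/77; a_3 = (180/77)/(45/4) = 16/77
  n = 4: D(4) = 4(4 + 3/4) = 19; numerator = 2(16/77) + 1(46/77) = 78/77; a_4 = (78/77)/(19) = 78/1463

r = 3; a_0 = 1; a_1 = 8/7; a_2 = 46/77; a_3 = 16/77; a_4 = 78/1463


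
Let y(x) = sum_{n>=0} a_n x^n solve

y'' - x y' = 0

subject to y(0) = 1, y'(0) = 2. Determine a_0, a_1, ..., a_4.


Ansatz: y(x) = sum_{n>=0} a_n x^n, so y'(x) = sum_{n>=1} n a_n x^(n-1) and y''(x) = sum_{n>=2} n(n-1) a_n x^(n-2).
Substitute into P(x) y'' + Q(x) y' + R(x) y = 0 with P(x) = 1, Q(x) = -x, R(x) = 0, and match powers of x.
Initial conditions: a_0 = 1, a_1 = 2.
Setting the coefficient of each power of x to zero and solving order by order (substituting the coefficients already found):
  x^0: 2 a_2 = 0  ->  a_2 = 0
  x^1: 6 a_3 - a_1 = 0  ->  6 a_3 = a_1 = 2  ->  a_3 = 1/3
  x^2: 12 a_4 - 2 a_2 = 0  ->  12 a_4 = 2 a_2 = 0  ->  a_4 = 0
Truncated series: y(x) = 1 + 2 x + (1/3) x^3 + O(x^5).

a_0 = 1; a_1 = 2; a_2 = 0; a_3 = 1/3; a_4 = 0


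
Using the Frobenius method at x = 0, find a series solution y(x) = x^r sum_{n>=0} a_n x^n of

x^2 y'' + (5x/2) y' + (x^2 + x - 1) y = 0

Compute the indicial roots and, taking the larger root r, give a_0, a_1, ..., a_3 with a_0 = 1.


Write in Frobenius form y'' + (p(x)/x) y' + (q(x)/x^2) y = 0:
  p(x) = 5/2,  q(x) = x^2 + x - 1.
Indicial equation: r(r-1) + (5/2) r + (-1) = 0 -> roots r_1 = 1/2, r_2 = -2.
Take r = r_1 = 1/2. Let y(x) = x^r sum_{n>=0} a_n x^n with a_0 = 1.
Substitute y = x^r sum a_n x^n and match x^{r+n}. The recurrence is
  D(n) a_n + 1 a_{n-1} + 1 a_{n-2} = 0,  where D(n) = (r+n)(r+n-1) + (5/2)(r+n) + (-1).
  a_n = [-1 a_{n-1} - 1 a_{n-2}] / D(n).
Since the indicial polynomial factors as (r - r_1)(r - r_2), D(n) = (r_1 + n - r_1)(r_1 + n - r_2) = n(n + 5/2).
Evaluating step by step (a_0 = 1):
  n = 1: D(1) = 1(1 + 5/2) = 7/2; numerator = -1(1) = -1; a_1 = (-1)/(7/2) = -2/7
  n = 2: D(2) = 2(2 + 5/2) = 9; numerator = -1(-2/7) - 1(1) = -5/7; a_2 = (-5/7)/(9) = -5/63
  n = 3: D(3) = 3(3 + 5/2) = 33/2; numerator = -1(-5/63) - 1(-2/7) = 23/63; a_3 = (23/63)/(33/2) = 46/2079

r = 1/2; a_0 = 1; a_1 = -2/7; a_2 = -5/63; a_3 = 46/2079


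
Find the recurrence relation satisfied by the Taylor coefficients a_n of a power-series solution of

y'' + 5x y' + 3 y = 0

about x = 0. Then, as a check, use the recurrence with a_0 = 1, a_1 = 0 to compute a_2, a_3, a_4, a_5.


Substitute y = sum_n a_n x^n.
y''(x) has coefficient (n+2)(n+1) a_{n+2} at x^n;
5 x y'(x) has coefficient 5 n a_n at x^n (shift);
3 y(x) has coefficient 3 a_n at x^n.
Matching x^n: (n+2)(n+1) a_{n+2} + (5n + 3) a_n = 0.
Thus a_{n+2} = (-5n - 3) / ((n+1)(n+2)) * a_n.

Check with a_0 = 1, a_1 = 0 (apply the recurrence for n = 0, 1, 2, 3): a_0 = 1, a_1 = 0, a_2 = -3/2, a_3 = 0, a_4 = 13/8, a_5 = 0.

a_(n+2) = (-5n - 3) / ((n+1)(n+2)) * a_n; check: a_0 = 1, a_1 = 0, a_2 = -3/2, a_3 = 0, a_4 = 13/8, a_5 = 0


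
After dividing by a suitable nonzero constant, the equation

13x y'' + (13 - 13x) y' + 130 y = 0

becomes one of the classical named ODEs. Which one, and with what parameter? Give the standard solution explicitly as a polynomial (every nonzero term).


All three coefficients share the factor 13; dividing through by 13 gives  x y'' + (1 - x) y' + 10 y = 0.
This matches the Laguerre equation x y'' + (1 - x) y' + n y = 0 with n = 10; the polynomial solution is L_10(x).
With y = sum_k a_k x^k, matching x^k gives (k+1)k a_{k+1} + (k+1) a_{k+1} - k a_k + n a_k = 0, i.e. (k+1)^2 a_{k+1} = (k - n) a_k = (k - 10) a_k. The right side vanishes at k = 10, so the series terminates at degree 10.
Standard normalization L_n(0) = 1 gives a_0 = 1. Work upward with a_{k+1} = (k - 10) a_k / (k+1)^2:
  a_1 = (0 - 10)(1) / 1^2 = -10/1 = -10
  a_2 = (1 - 10)(-10) / 2^2 = 90/4 = 45/2
  a_3 = (2 - 10)(45/2) / 3^2 = -180/9 = -20
  a_4 = (3 - 10)(-20) / 4^2 = 140/16 = 35/4
  a_5 = (4 - 10)(35/4) / 5^2 = (-105/2)/25 = -21/10
  a_6 = (5 - 10)(-21/10) / 6^2 = (21/2)/36 = 7/24
  a_7 = (6 - 10)(7/24) / 7^2 = (-7/6)/49 = -1/42
  a_8 = (7 - 10)(-1/42) / 8^2 = (1/14)/64 = 1/896
  a_9 = (8 - 10)(1/896) / 9^2 = (-1/448)/81 = -1/36288
  a_10 = (9 - 10)(-1/36288) / 10^2 = (1/36288)/100 = 1/3628800
Hence L_10(x) = x^10/3628800 - x^9/36288 + x^8/896 - x^7/42 + 7 x^6/24 - 21 x^5/10 + 35 x^4/4 - 20 x^3 + 45 x^2/2 - 10 x + 1.

L_10(x); series = x^10/3628800 - x^9/36288 + x^8/896 - x^7/42 + 7 x^6/24 - 21 x^5/10 + 35 x^4/4 - 20 x^3 + 45 x^2/2 - 10 x + 1


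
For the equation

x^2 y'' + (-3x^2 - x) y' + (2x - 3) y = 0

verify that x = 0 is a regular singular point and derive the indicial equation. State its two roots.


Divide by x^2 to reach normal form y'' + P_1(x) y' + P_2(x) y = 0 with P_1(x) = -3 - 1/x and P_2(x) = 2/x - 3/x^2.
x = 0 is a singular point because the y'-coefficient -3 - 1/x has a pole at x = 0 and the y-coefficient 2/x - 3/x^2 has a pole at x = 0.
It is a regular singular point because x P_1(x) = p(x) = -3x - 1 and x^2 P_2(x) = q(x) = 2x - 3 are polynomials, hence analytic at x = 0.
p(0) = -1,  q(0) = -3.
Indicial equation: r(r-1) + p(0) r + q(0) = 0, i.e. r^2 + (p(0) - 1) r + q(0) = 0, i.e. r^2 - 2 r - 3 = 0.
Discriminant: (-2)^2 - 4(-3) = 16, so r = (2 ± 4)/2.
Solving: r_1 = 3, r_2 = -1.

indicial: r^2 - 2 r - 3 = 0; roots r_1 = 3, r_2 = -1


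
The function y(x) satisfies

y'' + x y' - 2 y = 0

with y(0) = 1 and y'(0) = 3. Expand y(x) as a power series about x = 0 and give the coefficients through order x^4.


Ansatz: y(x) = sum_{n>=0} a_n x^n, so y'(x) = sum_{n>=1} n a_n x^(n-1) and y''(x) = sum_{n>=2} n(n-1) a_n x^(n-2).
Substitute into P(x) y'' + Q(x) y' + R(x) y = 0 with P(x) = 1, Q(x) = x, R(x) = -2, and match powers of x.
Initial conditions: a_0 = 1, a_1 = 3.
Setting the coefficient of each power of x to zero and solving order by order (substituting the coefficients already found):
  x^0: 2 a_2 - 2 a_0 = 0  ->  2 a_2 = 2 a_0 = 2  ->  a_2 = 1
  x^1: 6 a_3 - a_1 = 0  ->  6 a_3 = a_1 = 3  ->  a_3 = 1/2
  x^2: 12 a_4 = 0  ->  a_4 = 0
Truncated series: y(x) = 1 + 3 x + x^2 + (1/2) x^3 + O(x^5).

a_0 = 1; a_1 = 3; a_2 = 1; a_3 = 1/2; a_4 = 0


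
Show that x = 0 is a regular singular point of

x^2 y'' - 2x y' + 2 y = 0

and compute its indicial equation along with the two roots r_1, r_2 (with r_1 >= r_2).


Divide by x^2 to reach normal form y'' + P_1(x) y' + P_2(x) y = 0 with P_1(x) = -2/x and P_2(x) = 2/x^2.
x = 0 is a singular point because the y'-coefficient -2/x has a pole at x = 0 and the y-coefficient 2/x^2 has a pole at x = 0.
It is a regular singular point because x P_1(x) = p(x) = -2 and x^2 P_2(x) = q(x) = 2 are polynomials, hence analytic at x = 0.
p(0) = -2,  q(0) = 2.
Indicial equation: r(r-1) + p(0) r + q(0) = 0, i.e. r^2 + (p(0) - 1) r + q(0) = 0, i.e. r^2 - 3 r + 2 = 0.
Discriminant: (-3)^2 - 4(2) = 1, so r = (3 ± 1)/2.
Solving: r_1 = 2, r_2 = 1.

indicial: r^2 - 3 r + 2 = 0; roots r_1 = 2, r_2 = 1


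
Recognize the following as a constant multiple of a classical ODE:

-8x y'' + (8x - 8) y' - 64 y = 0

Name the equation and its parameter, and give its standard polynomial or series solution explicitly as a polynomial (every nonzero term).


All three coefficients share the factor -8; dividing through by -8 gives  x y'' + (1 - x) y' + 8 y = 0.
This matches the Laguerre equation x y'' + (1 - x) y' + n y = 0 with n = 8; the polynomial solution is L_8(x).
With y = sum_k a_k x^k, matching x^k gives (k+1)k a_{k+1} + (k+1) a_{k+1} - k a_k + n a_k = 0, i.e. (k+1)^2 a_{k+1} = (k - n) a_k = (k - 8) a_k. The right side vanishes at k = 8, so the series terminates at degree 8.
Standard normalization L_n(0) = 1 gives a_0 = 1. Work upward with a_{k+1} = (k - 8) a_k / (k+1)^2:
  a_1 = (0 - 8)(1) / 1^2 = -8/1 = -8
  a_2 = (1 - 8)(-8) / 2^2 = 56/4 = 14
  a_3 = (2 - 8)(14) / 3^2 = -84/9 = -28/3
  a_4 = (3 - 8)(-28/3) / 4^2 = (140/3)/16 = 35/12
  a_5 = (4 - 8)(35/12) / 5^2 = (-35/3)/25 = -7/15
  a_6 = (5 - 8)(-7/15) / 6^2 = (7/5)/36 = 7/180
  a_7 = (6 - 8)(7/180) / 7^2 = (-7/90)/49 = -1/630
  a_8 = (7 - 8)(-1/630) / 8^2 = (1/630)/64 = 1/40320
Hence L_8(x) = x^8/40320 - x^7/630 + 7 x^6/180 - 7 x^5/15 + 35 x^4/12 - 28 x^3/3 + 14 x^2 - 8 x + 1.

L_8(x); series = x^8/40320 - x^7/630 + 7 x^6/180 - 7 x^5/15 + 35 x^4/12 - 28 x^3/3 + 14 x^2 - 8 x + 1


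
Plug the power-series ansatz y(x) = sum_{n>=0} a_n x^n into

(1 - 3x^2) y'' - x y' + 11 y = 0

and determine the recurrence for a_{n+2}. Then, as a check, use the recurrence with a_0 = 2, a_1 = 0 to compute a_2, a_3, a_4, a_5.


Substitute y = sum_n a_n x^n.
(1 - 3 x^2) y'' contributes (n+2)(n+1) a_{n+2} - 3 n(n-1) a_n at x^n.
-x y'(x) contributes -n a_n at x^n.
11 y(x) contributes 11 a_n at x^n.
Matching x^n: (n+2)(n+1) a_{n+2} + (-3 n(n-1) - n + 11) a_n = 0.
Thus a_{n+2} = (3 n(n-1) + n - 11) / ((n+1)(n+2)) * a_n.

Check with a_0 = 2, a_1 = 0 (apply the recurrence for n = 0, 1, 2, 3): a_0 = 2, a_1 = 0, a_2 = -11, a_3 = 0, a_4 = 11/4, a_5 = 0.

a_(n+2) = (3 n(n-1) + n - 11) / ((n+1)(n+2)) * a_n; check: a_0 = 2, a_1 = 0, a_2 = -11, a_3 = 0, a_4 = 11/4, a_5 = 0


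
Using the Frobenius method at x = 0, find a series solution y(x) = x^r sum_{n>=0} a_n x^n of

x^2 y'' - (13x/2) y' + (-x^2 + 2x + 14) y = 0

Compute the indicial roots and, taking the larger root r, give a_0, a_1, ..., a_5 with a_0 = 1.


Write in Frobenius form y'' + (p(x)/x) y' + (q(x)/x^2) y = 0:
  p(x) = -13/2,  q(x) = -x^2 + 2x + 14.
Indicial equation: r(r-1) + (-13/2) r + (14) = 0 -> roots r_1 = 4, r_2 = 7/2.
Take r = r_1 = 4. Let y(x) = x^r sum_{n>=0} a_n x^n with a_0 = 1.
Substitute y = x^r sum a_n x^n and match x^{r+n}. The recurrence is
  D(n) a_n + 2 a_{n-1} - 1 a_{n-2} = 0,  where D(n) = (r+n)(r+n-1) + (-13/2)(r+n) + (14).
  a_n = [-2 a_{n-1} + 1 a_{n-2}] / D(n).
Since the indicial polynomial factors as (r - r_1)(r - r_2), D(n) = (r_1 + n - r_1)(r_1 + n - r_2) = n(n + 1/2).
Evaluating step by step (a_0 = 1):
  n = 1: D(1) = 1(1 + 1/2) = 3/2; numerator = -2(1) = -2; a_1 = (-2)/(3/2) = -4/3
  n = 2: D(2) = 2(2 + 1/2) = 5; numerator = -2(-4/3) + 1(1) = 11/3; a_2 = (11/3)/(5) = 11/15
  n = 3: D(3) = 3(3 + 1/2) = 21/2; numerator = -2(11/15) + 1(-4/3) = -14/5; a_3 = (-14/5)/(21/2) = -4/15
  n = 4: D(4) = 4(4 + 1/2) = 18; numerator = -2(-4/15) + 1(11/15) = 19/15; a_4 = (19/15)/(18) = 19/270
  n = 5: D(5) = 5(5 + 1/2) = 55/2; numerator = -2(19/270) + 1(-4/15) = -11/27; a_5 = (-11/27)/(55/2) = -2/135

r = 4; a_0 = 1; a_1 = -4/3; a_2 = 11/15; a_3 = -4/15; a_4 = 19/270; a_5 = -2/135


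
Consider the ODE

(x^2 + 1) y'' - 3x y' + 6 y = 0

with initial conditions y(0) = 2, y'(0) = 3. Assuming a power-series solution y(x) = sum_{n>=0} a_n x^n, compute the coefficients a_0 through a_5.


Ansatz: y(x) = sum_{n>=0} a_n x^n, so y'(x) = sum_{n>=1} n a_n x^(n-1) and y''(x) = sum_{n>=2} n(n-1) a_n x^(n-2).
Substitute into P(x) y'' + Q(x) y' + R(x) y = 0 with P(x) = x^2 + 1, Q(x) = -3x, R(x) = 6, and match powers of x.
Initial conditions: a_0 = 2, a_1 = 3.
Setting the coefficient of each power of x to zero and solving order by order (substituting the coefficients already found):
  x^0: 2 a_2 + 6 a_0 = 0  ->  2 a_2 = -6 a_0 = -12  ->  a_2 = -6
  x^1: 6 a_3 + 3 a_1 = 0  ->  6 a_3 = -3 a_1 = -9  ->  a_3 = -3/2
  x^2: 12 a_4 + 2 a_2 = 0  ->  12 a_4 = -2 a_2 = 12  ->  a_4 = 1
  x^3: 20 a_5 + 3 a_3 = 0  ->  20 a_5 = -3 a_3 = 9/2  ->  a_5 = 9/40
Truncated series: y(x) = 2 + 3 x - 6 x^2 - (3/2) x^3 + x^4 + (9/40) x^5 + O(x^6).

a_0 = 2; a_1 = 3; a_2 = -6; a_3 = -3/2; a_4 = 1; a_5 = 9/40


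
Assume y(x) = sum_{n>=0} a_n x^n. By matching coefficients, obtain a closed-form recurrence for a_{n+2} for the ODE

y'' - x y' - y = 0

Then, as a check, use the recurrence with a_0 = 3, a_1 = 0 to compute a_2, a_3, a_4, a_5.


Substitute y = sum_n a_n x^n.
y''(x) has coefficient (n+2)(n+1) a_{n+2} at x^n;
-x y'(x) has coefficient -n a_n at x^n (shift);
-y(x) has coefficient -1 a_n at x^n.
Matching x^n: (n+2)(n+1) a_{n+2} + (-n - 1) a_n = 0.
Thus a_{n+2} = (n + 1) / ((n+1)(n+2)) * a_n.

Check with a_0 = 3, a_1 = 0 (apply the recurrence for n = 0, 1, 2, 3): a_0 = 3, a_1 = 0, a_2 = 3/2, a_3 = 0, a_4 = 3/8, a_5 = 0.

a_(n+2) = (n + 1) / ((n+1)(n+2)) * a_n; check: a_0 = 3, a_1 = 0, a_2 = 3/2, a_3 = 0, a_4 = 3/8, a_5 = 0
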